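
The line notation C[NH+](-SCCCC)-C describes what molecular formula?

C6H16NS+

Heavy atoms from the SMILES: 6 C, 1 N, 1 S.
Implicit hydrogens by atom environment:
  3 × C: 3 H each → 9
  3 × C: 2 H each → 6
  1 × N (charge +1): 1 H
  1 × S: no H
  Total hydrogens = 16.
Net charge +1.
Molecular formula: C6H16NS+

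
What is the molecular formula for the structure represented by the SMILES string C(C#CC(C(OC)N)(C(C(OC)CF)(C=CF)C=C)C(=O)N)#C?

C16H20F2N2O3

Heavy atoms from the SMILES: 16 C, 2 F, 2 N, 3 O.
Implicit hydrogens by atom environment:
  6 × C: 1 H each → 6
  6 × C: no H
  3 × O: no H
  2 × C: 3 H each → 6
  2 × C: 2 H each → 4
  2 × F: no H
  2 × N: 2 H each → 4
  Total hydrogens = 20.
Molecular formula: C16H20F2N2O3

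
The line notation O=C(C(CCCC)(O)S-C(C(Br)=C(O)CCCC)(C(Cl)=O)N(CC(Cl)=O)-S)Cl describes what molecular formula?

C16H23BrCl3NO5S2

Heavy atoms from the SMILES: 1 Br, 16 C, 3 Cl, 1 N, 5 O, 2 S.
Implicit hydrogens by atom environment:
  7 × C: 2 H each → 14
  7 × C: no H
  3 × Cl: no H
  3 × O: no H
  2 × C: 3 H each → 6
  2 × O: 1 H each → 2
  1 × Br: no H
  1 × N: no H
  1 × S: 1 H
  1 × S: no H
  Total hydrogens = 23.
Molecular formula: C16H23BrCl3NO5S2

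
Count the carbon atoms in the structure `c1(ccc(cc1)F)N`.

The symbol for carbon appears 6 times in the SMILES. Lowercase c denotes aromatic carbon and counts toward C.

6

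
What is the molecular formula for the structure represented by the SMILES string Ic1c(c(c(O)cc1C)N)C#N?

C8H7IN2O

Heavy atoms from the SMILES: 8 C, 1 I, 2 N, 1 O.
Implicit hydrogens by atom environment:
  5 × C (aromatic): no H
  1 × C: 3 H
  1 × C (aromatic): 1 H
  1 × C: no H
  1 × I: no H
  1 × N: 2 H
  1 × N: no H
  1 × O: 1 H
  Total hydrogens = 7.
Molecular formula: C8H7IN2O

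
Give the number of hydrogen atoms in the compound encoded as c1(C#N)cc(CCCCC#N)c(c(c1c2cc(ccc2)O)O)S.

16

Hydrogens are implicit in SMILES; fill each atom to its normal valence:
  7 × C (aromatic): no H
  5 × C (aromatic): 1 H each → 5
  4 × C: 2 H each → 8
  2 × C: no H
  2 × N: no H
  2 × O: 1 H each → 2
  1 × S: 1 H
  Total hydrogens = 16.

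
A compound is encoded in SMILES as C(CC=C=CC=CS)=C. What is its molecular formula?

C8H10S

Heavy atoms from the SMILES: 8 C, 1 S.
Implicit hydrogens by atom environment:
  5 × C: 1 H each → 5
  2 × C: 2 H each → 4
  1 × C: no H
  1 × S: 1 H
  Total hydrogens = 10.
Molecular formula: C8H10S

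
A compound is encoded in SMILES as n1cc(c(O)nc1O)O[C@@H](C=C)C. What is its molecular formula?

C8H10N2O3

Heavy atoms from the SMILES: 8 C, 2 N, 3 O.
Implicit hydrogens by atom environment:
  3 × C (aromatic): no H
  2 × C: 1 H each → 2
  2 × N (aromatic): no H
  2 × O: 1 H each → 2
  1 × C: 3 H
  1 × C: 2 H
  1 × C (aromatic): 1 H
  1 × O: no H
  Total hydrogens = 10.
Molecular formula: C8H10N2O3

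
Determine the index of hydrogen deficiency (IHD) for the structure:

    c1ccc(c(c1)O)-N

4

Molecular formula from the SMILES: C6H7NO.
DoU = (2C + 2 + N − H − X)/2 = (2·6 + 2 + 1 − 7 − 0)/2 = 8/2 = 4.
(Structurally: 1 ring(s) + 3 π bond(s) = 4.)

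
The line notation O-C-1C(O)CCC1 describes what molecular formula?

C5H10O2

Heavy atoms from the SMILES: 5 C, 2 O.
Implicit hydrogens by atom environment:
  3 × C: 2 H each → 6
  2 × C: 1 H each → 2
  2 × O: 1 H each → 2
  Total hydrogens = 10.
Molecular formula: C5H10O2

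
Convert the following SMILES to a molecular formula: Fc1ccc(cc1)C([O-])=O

Heavy atoms from the SMILES: 7 C, 1 F, 2 O.
Implicit hydrogens by atom environment:
  4 × C (aromatic): 1 H each → 4
  2 × C (aromatic): no H
  1 × C: no H
  1 × F: no H
  1 × O: no H
  1 × O (charge -1): no H
  Total hydrogens = 4.
Net charge -1.
Molecular formula: C7H4FO2-

C7H4FO2-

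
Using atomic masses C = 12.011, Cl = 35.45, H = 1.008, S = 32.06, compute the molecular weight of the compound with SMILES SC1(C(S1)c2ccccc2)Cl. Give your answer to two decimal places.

Molecular formula: C8H7ClS2.
M = 8×12.011 + 1×35.45 + 7×1.008 + 2×32.06 = 202.71 g/mol.

202.71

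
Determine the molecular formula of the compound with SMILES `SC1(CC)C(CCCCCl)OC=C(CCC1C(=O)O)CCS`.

Heavy atoms from the SMILES: 16 C, 1 Cl, 3 O, 2 S.
Implicit hydrogens by atom environment:
  9 × C: 2 H each → 18
  3 × C: 1 H each → 3
  3 × C: no H
  2 × O: no H
  2 × S: 1 H each → 2
  1 × C: 3 H
  1 × Cl: no H
  1 × O: 1 H
  Total hydrogens = 27.
Molecular formula: C16H27ClO3S2

C16H27ClO3S2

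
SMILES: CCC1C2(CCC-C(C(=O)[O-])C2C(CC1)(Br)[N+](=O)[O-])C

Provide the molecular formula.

Heavy atoms from the SMILES: 1 Br, 14 C, 1 N, 4 O.
Implicit hydrogens by atom environment:
  6 × C: 2 H each → 12
  3 × C: 1 H each → 3
  3 × C: no H
  2 × C: 3 H each → 6
  2 × O: no H
  2 × O (charge -1): no H
  1 × Br: no H
  1 × N (charge +1): no H
  Total hydrogens = 21.
Net charge -1.
Molecular formula: C14H21BrNO4-

C14H21BrNO4-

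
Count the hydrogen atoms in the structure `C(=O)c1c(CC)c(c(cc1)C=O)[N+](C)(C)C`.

18

Hydrogens are implicit in SMILES; fill each atom to its normal valence:
  4 × C: 3 H each → 12
  4 × C (aromatic): no H
  2 × C (aromatic): 1 H each → 2
  2 × C: 1 H each → 2
  2 × O: no H
  1 × C: 2 H
  1 × N (charge +1): no H
  Total hydrogens = 18.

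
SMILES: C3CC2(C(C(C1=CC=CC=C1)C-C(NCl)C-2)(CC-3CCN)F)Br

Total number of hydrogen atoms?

25

Hydrogens are implicit in SMILES; fill each atom to its normal valence:
  7 × C: 2 H each → 14
  5 × C (aromatic): 1 H each → 5
  3 × C: 1 H each → 3
  2 × C: no H
  1 × Br: no H
  1 × C (aromatic): no H
  1 × Cl: no H
  1 × F: no H
  1 × N: 2 H
  1 × N: 1 H
  Total hydrogens = 25.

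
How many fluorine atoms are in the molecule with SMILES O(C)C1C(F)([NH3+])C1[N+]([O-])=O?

1

The symbol for fluorine appears 1 time in the SMILES.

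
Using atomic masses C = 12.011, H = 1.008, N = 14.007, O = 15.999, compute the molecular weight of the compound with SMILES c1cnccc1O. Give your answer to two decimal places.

95.10

Molecular formula: C5H5NO.
M = 5×12.011 + 5×1.008 + 1×14.007 + 1×15.999 = 95.10 g/mol.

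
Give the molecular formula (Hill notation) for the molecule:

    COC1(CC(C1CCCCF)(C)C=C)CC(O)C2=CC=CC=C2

C20H29FO2

Heavy atoms from the SMILES: 20 C, 1 F, 2 O.
Implicit hydrogens by atom environment:
  7 × C: 2 H each → 14
  5 × C (aromatic): 1 H each → 5
  3 × C: 1 H each → 3
  2 × C: 3 H each → 6
  2 × C: no H
  1 × C (aromatic): no H
  1 × F: no H
  1 × O: 1 H
  1 × O: no H
  Total hydrogens = 29.
Molecular formula: C20H29FO2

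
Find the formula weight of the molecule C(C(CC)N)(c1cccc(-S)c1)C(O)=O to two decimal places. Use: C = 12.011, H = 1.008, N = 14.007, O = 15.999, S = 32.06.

Molecular formula: C11H15NO2S.
M = 11×12.011 + 15×1.008 + 1×14.007 + 2×15.999 + 1×32.06 = 225.31 g/mol.

225.31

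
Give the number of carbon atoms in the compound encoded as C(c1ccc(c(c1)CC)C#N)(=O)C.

The symbol for carbon appears 11 times in the SMILES. Lowercase c denotes aromatic carbon and counts toward C.

11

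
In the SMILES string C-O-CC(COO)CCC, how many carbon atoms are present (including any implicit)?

The symbol for carbon appears 7 times in the SMILES.

7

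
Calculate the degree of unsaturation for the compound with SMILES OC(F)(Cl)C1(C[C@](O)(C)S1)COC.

1

Molecular formula from the SMILES: C7H12ClFO3S.
DoU = (2C + 2 + N − H − X)/2 = (2·7 + 2 + 0 − 12 − 2)/2 = 2/2 = 1.
(Structurally: 1 ring(s) + 0 π bond(s) = 1.)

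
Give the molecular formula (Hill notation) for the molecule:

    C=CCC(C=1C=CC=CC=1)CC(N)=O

C12H15NO

Heavy atoms from the SMILES: 12 C, 1 N, 1 O.
Implicit hydrogens by atom environment:
  5 × C (aromatic): 1 H each → 5
  3 × C: 2 H each → 6
  2 × C: 1 H each → 2
  1 × C: no H
  1 × C (aromatic): no H
  1 × N: 2 H
  1 × O: no H
  Total hydrogens = 15.
Molecular formula: C12H15NO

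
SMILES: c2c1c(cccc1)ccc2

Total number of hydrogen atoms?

Hydrogens are implicit in SMILES; fill each atom to its normal valence:
  8 × C (aromatic): 1 H each → 8
  2 × C (aromatic): no H
  Total hydrogens = 8.

8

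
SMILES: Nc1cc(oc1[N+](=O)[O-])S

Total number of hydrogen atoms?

Hydrogens are implicit in SMILES; fill each atom to its normal valence:
  3 × C (aromatic): no H
  1 × C (aromatic): 1 H
  1 × N: 2 H
  1 × N (charge +1): no H
  1 × O (aromatic): no H
  1 × O: no H
  1 × O (charge -1): no H
  1 × S: 1 H
  Total hydrogens = 4.

4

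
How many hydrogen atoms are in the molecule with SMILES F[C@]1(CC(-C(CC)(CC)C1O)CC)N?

Hydrogens are implicit in SMILES; fill each atom to its normal valence:
  4 × C: 2 H each → 8
  3 × C: 3 H each → 9
  2 × C: 1 H each → 2
  2 × C: no H
  1 × F: no H
  1 × N: 2 H
  1 × O: 1 H
  Total hydrogens = 22.

22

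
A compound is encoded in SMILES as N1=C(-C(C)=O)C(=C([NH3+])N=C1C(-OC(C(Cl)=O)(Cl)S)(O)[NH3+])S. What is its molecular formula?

[C9H12Cl2N4O4S2]2+

Heavy atoms from the SMILES: 9 C, 2 Cl, 4 N, 4 O, 2 S.
Implicit hydrogens by atom environment:
  4 × C (aromatic): no H
  4 × C: no H
  3 × O: no H
  2 × Cl: no H
  2 × N (charge +1): 3 H each → 6
  2 × N (aromatic): no H
  2 × S: 1 H each → 2
  1 × C: 3 H
  1 × O: 1 H
  Total hydrogens = 12.
Net charge +2.
Molecular formula: [C9H12Cl2N4O4S2]2+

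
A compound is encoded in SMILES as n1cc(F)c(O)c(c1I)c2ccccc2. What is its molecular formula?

Heavy atoms from the SMILES: 11 C, 1 F, 1 I, 1 N, 1 O.
Implicit hydrogens by atom environment:
  6 × C (aromatic): 1 H each → 6
  5 × C (aromatic): no H
  1 × F: no H
  1 × I: no H
  1 × N (aromatic): no H
  1 × O: 1 H
  Total hydrogens = 7.
Molecular formula: C11H7FINO

C11H7FINO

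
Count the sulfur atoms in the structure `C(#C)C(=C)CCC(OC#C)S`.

1

The symbol for sulfur appears 1 time in the SMILES.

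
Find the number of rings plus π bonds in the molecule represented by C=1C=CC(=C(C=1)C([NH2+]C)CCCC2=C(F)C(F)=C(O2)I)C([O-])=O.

8

Molecular formula from the SMILES: C16H16F2INO3.
DoU = (2C + 2 + N − H − X)/2 = (2·16 + 2 + 1 − 16 − 3)/2 = 16/2 = 8.
(Structurally: 2 ring(s) + 6 π bond(s) = 8.)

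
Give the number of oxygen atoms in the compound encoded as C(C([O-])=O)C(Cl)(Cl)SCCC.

2

The symbol for oxygen appears 2 times in the SMILES.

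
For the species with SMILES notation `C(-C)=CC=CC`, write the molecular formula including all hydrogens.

Heavy atoms from the SMILES: 6 C.
Implicit hydrogens by atom environment:
  4 × C: 1 H each → 4
  2 × C: 3 H each → 6
  Total hydrogens = 10.
Molecular formula: C6H10

C6H10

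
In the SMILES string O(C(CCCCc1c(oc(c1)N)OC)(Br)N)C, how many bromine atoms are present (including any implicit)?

The symbol for bromine appears 1 time in the SMILES.

1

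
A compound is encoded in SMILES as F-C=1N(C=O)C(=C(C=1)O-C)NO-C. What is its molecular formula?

C7H9FN2O3

Heavy atoms from the SMILES: 7 C, 1 F, 2 N, 3 O.
Implicit hydrogens by atom environment:
  3 × C (aromatic): no H
  3 × O: no H
  2 × C: 3 H each → 6
  1 × C (aromatic): 1 H
  1 × C: 1 H
  1 × F: no H
  1 × N: 1 H
  1 × N (aromatic): no H
  Total hydrogens = 9.
Molecular formula: C7H9FN2O3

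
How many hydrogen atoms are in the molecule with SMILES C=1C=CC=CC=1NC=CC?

Hydrogens are implicit in SMILES; fill each atom to its normal valence:
  5 × C (aromatic): 1 H each → 5
  2 × C: 1 H each → 2
  1 × C: 3 H
  1 × C (aromatic): no H
  1 × N: 1 H
  Total hydrogens = 11.

11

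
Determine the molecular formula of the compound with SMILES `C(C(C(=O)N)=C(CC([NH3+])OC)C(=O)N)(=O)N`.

Heavy atoms from the SMILES: 8 C, 4 N, 4 O.
Implicit hydrogens by atom environment:
  5 × C: no H
  4 × O: no H
  3 × N: 2 H each → 6
  1 × C: 3 H
  1 × C: 2 H
  1 × C: 1 H
  1 × N (charge +1): 3 H
  Total hydrogens = 15.
Net charge +1.
Molecular formula: C8H15N4O4+

C8H15N4O4+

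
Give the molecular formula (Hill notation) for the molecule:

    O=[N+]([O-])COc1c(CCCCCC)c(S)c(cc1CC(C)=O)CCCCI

C20H30INO4S

Heavy atoms from the SMILES: 20 C, 1 I, 1 N, 4 O, 1 S.
Implicit hydrogens by atom environment:
  11 × C: 2 H each → 22
  5 × C (aromatic): no H
  3 × O: no H
  2 × C: 3 H each → 6
  1 × C (aromatic): 1 H
  1 × C: no H
  1 × I: no H
  1 × N (charge +1): no H
  1 × O (charge -1): no H
  1 × S: 1 H
  Total hydrogens = 30.
Molecular formula: C20H30INO4S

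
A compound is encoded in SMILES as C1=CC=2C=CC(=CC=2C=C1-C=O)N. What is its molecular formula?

C11H9NO

Heavy atoms from the SMILES: 11 C, 1 N, 1 O.
Implicit hydrogens by atom environment:
  6 × C (aromatic): 1 H each → 6
  4 × C (aromatic): no H
  1 × C: 1 H
  1 × N: 2 H
  1 × O: no H
  Total hydrogens = 9.
Molecular formula: C11H9NO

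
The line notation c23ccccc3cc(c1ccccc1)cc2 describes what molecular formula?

Heavy atoms from the SMILES: 16 C.
Implicit hydrogens by atom environment:
  12 × C (aromatic): 1 H each → 12
  4 × C (aromatic): no H
  Total hydrogens = 12.
Molecular formula: C16H12

C16H12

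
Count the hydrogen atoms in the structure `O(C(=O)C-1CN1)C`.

7

Hydrogens are implicit in SMILES; fill each atom to its normal valence:
  2 × O: no H
  1 × C: 3 H
  1 × C: 2 H
  1 × C: 1 H
  1 × C: no H
  1 × N: 1 H
  Total hydrogens = 7.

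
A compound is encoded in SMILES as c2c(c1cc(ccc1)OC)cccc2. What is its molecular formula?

Heavy atoms from the SMILES: 13 C, 1 O.
Implicit hydrogens by atom environment:
  9 × C (aromatic): 1 H each → 9
  3 × C (aromatic): no H
  1 × C: 3 H
  1 × O: no H
  Total hydrogens = 12.
Molecular formula: C13H12O

C13H12O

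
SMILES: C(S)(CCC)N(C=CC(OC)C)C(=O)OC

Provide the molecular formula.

Heavy atoms from the SMILES: 11 C, 1 N, 3 O, 1 S.
Implicit hydrogens by atom environment:
  4 × C: 3 H each → 12
  4 × C: 1 H each → 4
  3 × O: no H
  2 × C: 2 H each → 4
  1 × C: no H
  1 × N: no H
  1 × S: 1 H
  Total hydrogens = 21.
Molecular formula: C11H21NO3S

C11H21NO3S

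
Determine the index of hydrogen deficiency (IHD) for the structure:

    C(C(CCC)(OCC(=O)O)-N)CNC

Molecular formula from the SMILES: C9H20N2O3.
DoU = (2C + 2 + N − H − X)/2 = (2·9 + 2 + 2 − 20 − 0)/2 = 2/2 = 1.
(Structurally: 0 ring(s) + 1 π bond(s) = 1.)

1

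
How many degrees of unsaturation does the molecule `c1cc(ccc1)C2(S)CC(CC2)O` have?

5

Molecular formula from the SMILES: C11H14OS.
DoU = (2C + 2 + N − H − X)/2 = (2·11 + 2 + 0 − 14 − 0)/2 = 10/2 = 5.
(Structurally: 2 ring(s) + 3 π bond(s) = 5.)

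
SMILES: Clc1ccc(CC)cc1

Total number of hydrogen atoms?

9

Hydrogens are implicit in SMILES; fill each atom to its normal valence:
  4 × C (aromatic): 1 H each → 4
  2 × C (aromatic): no H
  1 × C: 3 H
  1 × C: 2 H
  1 × Cl: no H
  Total hydrogens = 9.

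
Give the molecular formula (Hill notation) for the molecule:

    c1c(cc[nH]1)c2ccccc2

C10H9N

Heavy atoms from the SMILES: 10 C, 1 N.
Implicit hydrogens by atom environment:
  8 × C (aromatic): 1 H each → 8
  2 × C (aromatic): no H
  1 × N (aromatic): 1 H
  Total hydrogens = 9.
Molecular formula: C10H9N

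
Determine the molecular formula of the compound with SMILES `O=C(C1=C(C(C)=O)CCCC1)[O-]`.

C9H11O3-

Heavy atoms from the SMILES: 9 C, 3 O.
Implicit hydrogens by atom environment:
  4 × C: 2 H each → 8
  4 × C: no H
  2 × O: no H
  1 × C: 3 H
  1 × O (charge -1): no H
  Total hydrogens = 11.
Net charge -1.
Molecular formula: C9H11O3-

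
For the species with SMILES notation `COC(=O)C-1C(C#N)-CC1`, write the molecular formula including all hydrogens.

C7H9NO2

Heavy atoms from the SMILES: 7 C, 1 N, 2 O.
Implicit hydrogens by atom environment:
  2 × C: 2 H each → 4
  2 × C: 1 H each → 2
  2 × C: no H
  2 × O: no H
  1 × C: 3 H
  1 × N: no H
  Total hydrogens = 9.
Molecular formula: C7H9NO2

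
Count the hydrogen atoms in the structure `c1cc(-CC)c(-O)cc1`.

10

Hydrogens are implicit in SMILES; fill each atom to its normal valence:
  4 × C (aromatic): 1 H each → 4
  2 × C (aromatic): no H
  1 × C: 3 H
  1 × C: 2 H
  1 × O: 1 H
  Total hydrogens = 10.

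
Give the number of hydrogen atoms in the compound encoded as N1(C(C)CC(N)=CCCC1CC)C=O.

20

Hydrogens are implicit in SMILES; fill each atom to its normal valence:
  4 × C: 2 H each → 8
  4 × C: 1 H each → 4
  2 × C: 3 H each → 6
  1 × C: no H
  1 × N: 2 H
  1 × N: no H
  1 × O: no H
  Total hydrogens = 20.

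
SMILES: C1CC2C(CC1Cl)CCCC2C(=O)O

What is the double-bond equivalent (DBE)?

Molecular formula from the SMILES: C11H17ClO2.
DoU = (2C + 2 + N − H − X)/2 = (2·11 + 2 + 0 − 17 − 1)/2 = 6/2 = 3.
(Structurally: 2 ring(s) + 1 π bond(s) = 3.)

3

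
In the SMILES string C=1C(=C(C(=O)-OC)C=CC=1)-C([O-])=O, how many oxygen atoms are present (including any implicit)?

The symbol for oxygen appears 4 times in the SMILES.

4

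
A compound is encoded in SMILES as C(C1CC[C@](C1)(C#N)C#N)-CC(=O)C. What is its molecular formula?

Heavy atoms from the SMILES: 11 C, 2 N, 1 O.
Implicit hydrogens by atom environment:
  5 × C: 2 H each → 10
  4 × C: no H
  2 × N: no H
  1 × C: 3 H
  1 × C: 1 H
  1 × O: no H
  Total hydrogens = 14.
Molecular formula: C11H14N2O

C11H14N2O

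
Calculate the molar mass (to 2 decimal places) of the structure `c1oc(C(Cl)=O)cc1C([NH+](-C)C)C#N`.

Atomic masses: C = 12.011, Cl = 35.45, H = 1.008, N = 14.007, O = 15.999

213.64

Molecular formula: C9H10ClN2O2+.
M = 9×12.011 + 1×35.45 + 10×1.008 + 2×14.007 + 2×15.999 = 213.64 g/mol.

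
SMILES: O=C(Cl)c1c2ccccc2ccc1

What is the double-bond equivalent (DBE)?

8

Molecular formula from the SMILES: C11H7ClO.
DoU = (2C + 2 + N − H − X)/2 = (2·11 + 2 + 0 − 7 − 1)/2 = 16/2 = 8.
(Structurally: 2 ring(s) + 6 π bond(s) = 8.)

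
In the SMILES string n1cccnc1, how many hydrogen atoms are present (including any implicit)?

Hydrogens are implicit in SMILES; fill each atom to its normal valence:
  4 × C (aromatic): 1 H each → 4
  2 × N (aromatic): no H
  Total hydrogens = 4.

4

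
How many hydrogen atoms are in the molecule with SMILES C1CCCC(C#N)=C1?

9

Hydrogens are implicit in SMILES; fill each atom to its normal valence:
  4 × C: 2 H each → 8
  2 × C: no H
  1 × C: 1 H
  1 × N: no H
  Total hydrogens = 9.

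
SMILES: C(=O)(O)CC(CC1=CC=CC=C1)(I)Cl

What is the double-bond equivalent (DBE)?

5

Molecular formula from the SMILES: C10H10ClIO2.
DoU = (2C + 2 + N − H − X)/2 = (2·10 + 2 + 0 − 10 − 2)/2 = 10/2 = 5.
(Structurally: 1 ring(s) + 4 π bond(s) = 5.)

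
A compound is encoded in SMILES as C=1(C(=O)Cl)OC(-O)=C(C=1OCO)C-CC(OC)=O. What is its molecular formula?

C10H11ClO7

Heavy atoms from the SMILES: 10 C, 1 Cl, 7 O.
Implicit hydrogens by atom environment:
  4 × C (aromatic): no H
  4 × O: no H
  3 × C: 2 H each → 6
  2 × C: no H
  2 × O: 1 H each → 2
  1 × C: 3 H
  1 × Cl: no H
  1 × O (aromatic): no H
  Total hydrogens = 11.
Molecular formula: C10H11ClO7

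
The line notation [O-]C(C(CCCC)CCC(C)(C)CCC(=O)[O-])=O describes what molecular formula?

Heavy atoms from the SMILES: 14 C, 4 O.
Implicit hydrogens by atom environment:
  7 × C: 2 H each → 14
  3 × C: 3 H each → 9
  3 × C: no H
  2 × O: no H
  2 × O (charge -1): no H
  1 × C: 1 H
  Total hydrogens = 24.
Net charge -2.
Molecular formula: [C14H24O4]2-

[C14H24O4]2-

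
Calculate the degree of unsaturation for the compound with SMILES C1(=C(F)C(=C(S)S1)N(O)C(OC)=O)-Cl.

4

Molecular formula from the SMILES: C6H5ClFNO3S2.
DoU = (2C + 2 + N − H − X)/2 = (2·6 + 2 + 1 − 5 − 2)/2 = 8/2 = 4.
(Structurally: 1 ring(s) + 3 π bond(s) = 4.)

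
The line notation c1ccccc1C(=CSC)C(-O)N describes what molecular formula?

Heavy atoms from the SMILES: 10 C, 1 N, 1 O, 1 S.
Implicit hydrogens by atom environment:
  5 × C (aromatic): 1 H each → 5
  2 × C: 1 H each → 2
  1 × C: 3 H
  1 × C: no H
  1 × C (aromatic): no H
  1 × N: 2 H
  1 × O: 1 H
  1 × S: no H
  Total hydrogens = 13.
Molecular formula: C10H13NOS

C10H13NOS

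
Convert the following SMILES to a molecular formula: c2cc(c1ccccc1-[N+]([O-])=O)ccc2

Heavy atoms from the SMILES: 12 C, 1 N, 2 O.
Implicit hydrogens by atom environment:
  9 × C (aromatic): 1 H each → 9
  3 × C (aromatic): no H
  1 × N (charge +1): no H
  1 × O: no H
  1 × O (charge -1): no H
  Total hydrogens = 9.
Molecular formula: C12H9NO2

C12H9NO2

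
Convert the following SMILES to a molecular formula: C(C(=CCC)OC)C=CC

C9H16O

Heavy atoms from the SMILES: 9 C, 1 O.
Implicit hydrogens by atom environment:
  3 × C: 3 H each → 9
  3 × C: 1 H each → 3
  2 × C: 2 H each → 4
  1 × C: no H
  1 × O: no H
  Total hydrogens = 16.
Molecular formula: C9H16O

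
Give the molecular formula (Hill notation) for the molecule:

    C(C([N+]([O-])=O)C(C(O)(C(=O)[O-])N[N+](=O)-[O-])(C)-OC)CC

C9H16N3O8-

Heavy atoms from the SMILES: 9 C, 3 N, 8 O.
Implicit hydrogens by atom environment:
  4 × O: no H
  3 × C: 3 H each → 9
  3 × C: no H
  3 × O (charge -1): no H
  2 × C: 2 H each → 4
  2 × N (charge +1): no H
  1 × C: 1 H
  1 × N: 1 H
  1 × O: 1 H
  Total hydrogens = 16.
Net charge -1.
Molecular formula: C9H16N3O8-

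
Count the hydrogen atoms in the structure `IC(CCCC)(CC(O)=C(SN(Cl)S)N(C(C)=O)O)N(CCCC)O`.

27

Hydrogens are implicit in SMILES; fill each atom to its normal valence:
  7 × C: 2 H each → 14
  4 × C: no H
  3 × C: 3 H each → 9
  3 × N: no H
  3 × O: 1 H each → 3
  1 × Cl: no H
  1 × I: no H
  1 × O: no H
  1 × S: 1 H
  1 × S: no H
  Total hydrogens = 27.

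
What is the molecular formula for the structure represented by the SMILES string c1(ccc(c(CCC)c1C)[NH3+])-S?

C10H16NS+

Heavy atoms from the SMILES: 10 C, 1 N, 1 S.
Implicit hydrogens by atom environment:
  4 × C (aromatic): no H
  2 × C: 3 H each → 6
  2 × C: 2 H each → 4
  2 × C (aromatic): 1 H each → 2
  1 × N (charge +1): 3 H
  1 × S: 1 H
  Total hydrogens = 16.
Net charge +1.
Molecular formula: C10H16NS+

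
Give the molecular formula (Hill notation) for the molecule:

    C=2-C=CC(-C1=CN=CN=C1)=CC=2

C10H8N2

Heavy atoms from the SMILES: 10 C, 2 N.
Implicit hydrogens by atom environment:
  8 × C (aromatic): 1 H each → 8
  2 × C (aromatic): no H
  2 × N (aromatic): no H
  Total hydrogens = 8.
Molecular formula: C10H8N2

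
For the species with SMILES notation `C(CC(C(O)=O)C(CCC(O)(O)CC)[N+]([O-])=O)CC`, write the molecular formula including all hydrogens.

Heavy atoms from the SMILES: 12 C, 1 N, 6 O.
Implicit hydrogens by atom environment:
  6 × C: 2 H each → 12
  3 × O: 1 H each → 3
  2 × C: 3 H each → 6
  2 × C: 1 H each → 2
  2 × C: no H
  2 × O: no H
  1 × N (charge +1): no H
  1 × O (charge -1): no H
  Total hydrogens = 23.
Molecular formula: C12H23NO6

C12H23NO6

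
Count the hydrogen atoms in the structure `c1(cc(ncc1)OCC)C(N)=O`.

Hydrogens are implicit in SMILES; fill each atom to its normal valence:
  3 × C (aromatic): 1 H each → 3
  2 × C (aromatic): no H
  2 × O: no H
  1 × C: 3 H
  1 × C: 2 H
  1 × C: no H
  1 × N: 2 H
  1 × N (aromatic): no H
  Total hydrogens = 10.

10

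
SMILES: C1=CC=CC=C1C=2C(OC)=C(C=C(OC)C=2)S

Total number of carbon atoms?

The symbol for carbon appears 14 times in the SMILES.

14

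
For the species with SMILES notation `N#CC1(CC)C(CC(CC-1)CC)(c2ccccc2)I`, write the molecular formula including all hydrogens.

C17H22IN

Heavy atoms from the SMILES: 17 C, 1 I, 1 N.
Implicit hydrogens by atom environment:
  5 × C: 2 H each → 10
  5 × C (aromatic): 1 H each → 5
  3 × C: no H
  2 × C: 3 H each → 6
  1 × C: 1 H
  1 × C (aromatic): no H
  1 × I: no H
  1 × N: no H
  Total hydrogens = 22.
Molecular formula: C17H22IN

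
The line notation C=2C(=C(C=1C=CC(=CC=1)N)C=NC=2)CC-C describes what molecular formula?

Heavy atoms from the SMILES: 14 C, 2 N.
Implicit hydrogens by atom environment:
  7 × C (aromatic): 1 H each → 7
  4 × C (aromatic): no H
  2 × C: 2 H each → 4
  1 × C: 3 H
  1 × N: 2 H
  1 × N (aromatic): no H
  Total hydrogens = 16.
Molecular formula: C14H16N2

C14H16N2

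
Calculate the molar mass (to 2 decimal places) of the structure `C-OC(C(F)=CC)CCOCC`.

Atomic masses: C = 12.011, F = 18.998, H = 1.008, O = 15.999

Molecular formula: C9H17FO2.
M = 9×12.011 + 1×18.998 + 17×1.008 + 2×15.999 = 176.23 g/mol.

176.23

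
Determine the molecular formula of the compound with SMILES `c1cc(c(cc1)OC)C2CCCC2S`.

Heavy atoms from the SMILES: 12 C, 1 O, 1 S.
Implicit hydrogens by atom environment:
  4 × C (aromatic): 1 H each → 4
  3 × C: 2 H each → 6
  2 × C: 1 H each → 2
  2 × C (aromatic): no H
  1 × C: 3 H
  1 × O: no H
  1 × S: 1 H
  Total hydrogens = 16.
Molecular formula: C12H16OS

C12H16OS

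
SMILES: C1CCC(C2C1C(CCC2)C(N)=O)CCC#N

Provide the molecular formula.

Heavy atoms from the SMILES: 14 C, 2 N, 1 O.
Implicit hydrogens by atom environment:
  8 × C: 2 H each → 16
  4 × C: 1 H each → 4
  2 × C: no H
  1 × N: 2 H
  1 × N: no H
  1 × O: no H
  Total hydrogens = 22.
Molecular formula: C14H22N2O

C14H22N2O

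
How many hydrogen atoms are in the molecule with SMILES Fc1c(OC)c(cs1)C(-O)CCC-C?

15

Hydrogens are implicit in SMILES; fill each atom to its normal valence:
  3 × C: 2 H each → 6
  3 × C (aromatic): no H
  2 × C: 3 H each → 6
  1 × C (aromatic): 1 H
  1 × C: 1 H
  1 × F: no H
  1 × O: 1 H
  1 × O: no H
  1 × S (aromatic): no H
  Total hydrogens = 15.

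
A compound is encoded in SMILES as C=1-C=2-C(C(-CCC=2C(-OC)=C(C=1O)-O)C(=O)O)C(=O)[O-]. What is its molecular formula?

Heavy atoms from the SMILES: 13 C, 7 O.
Implicit hydrogens by atom environment:
  5 × C (aromatic): no H
  3 × O: 1 H each → 3
  3 × O: no H
  2 × C: 2 H each → 4
  2 × C: 1 H each → 2
  2 × C: no H
  1 × C: 3 H
  1 × C (aromatic): 1 H
  1 × O (charge -1): no H
  Total hydrogens = 13.
Net charge -1.
Molecular formula: C13H13O7-

C13H13O7-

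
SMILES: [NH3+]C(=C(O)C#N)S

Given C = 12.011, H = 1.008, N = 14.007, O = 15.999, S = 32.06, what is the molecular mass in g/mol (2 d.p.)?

117.15

Molecular formula: C3H5N2OS+.
M = 3×12.011 + 5×1.008 + 2×14.007 + 1×15.999 + 1×32.06 = 117.15 g/mol.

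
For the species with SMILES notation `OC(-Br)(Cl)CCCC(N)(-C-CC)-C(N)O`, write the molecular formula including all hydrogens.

Heavy atoms from the SMILES: 1 Br, 9 C, 1 Cl, 2 N, 2 O.
Implicit hydrogens by atom environment:
  5 × C: 2 H each → 10
  2 × C: no H
  2 × N: 2 H each → 4
  2 × O: 1 H each → 2
  1 × Br: no H
  1 × C: 3 H
  1 × C: 1 H
  1 × Cl: no H
  Total hydrogens = 20.
Molecular formula: C9H20BrClN2O2

C9H20BrClN2O2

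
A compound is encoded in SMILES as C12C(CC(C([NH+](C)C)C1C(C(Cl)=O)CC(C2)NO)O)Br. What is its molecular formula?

Heavy atoms from the SMILES: 1 Br, 13 C, 1 Cl, 2 N, 3 O.
Implicit hydrogens by atom environment:
  7 × C: 1 H each → 7
  3 × C: 2 H each → 6
  2 × C: 3 H each → 6
  2 × O: 1 H each → 2
  1 × Br: no H
  1 × C: no H
  1 × Cl: no H
  1 × N (charge +1): 1 H
  1 × N: 1 H
  1 × O: no H
  Total hydrogens = 23.
Net charge +1.
Molecular formula: C13H23BrClN2O3+

C13H23BrClN2O3+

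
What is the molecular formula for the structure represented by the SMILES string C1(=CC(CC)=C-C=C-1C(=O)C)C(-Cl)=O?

C11H11ClO2

Heavy atoms from the SMILES: 11 C, 1 Cl, 2 O.
Implicit hydrogens by atom environment:
  3 × C (aromatic): 1 H each → 3
  3 × C (aromatic): no H
  2 × C: 3 H each → 6
  2 × C: no H
  2 × O: no H
  1 × C: 2 H
  1 × Cl: no H
  Total hydrogens = 11.
Molecular formula: C11H11ClO2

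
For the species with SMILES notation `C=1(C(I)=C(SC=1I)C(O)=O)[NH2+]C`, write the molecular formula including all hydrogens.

C6H6I2NO2S+

Heavy atoms from the SMILES: 6 C, 2 I, 1 N, 2 O, 1 S.
Implicit hydrogens by atom environment:
  4 × C (aromatic): no H
  2 × I: no H
  1 × C: 3 H
  1 × C: no H
  1 × N (charge +1): 2 H
  1 × O: 1 H
  1 × O: no H
  1 × S (aromatic): no H
  Total hydrogens = 6.
Net charge +1.
Molecular formula: C6H6I2NO2S+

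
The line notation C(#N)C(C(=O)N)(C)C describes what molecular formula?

Heavy atoms from the SMILES: 5 C, 2 N, 1 O.
Implicit hydrogens by atom environment:
  3 × C: no H
  2 × C: 3 H each → 6
  1 × N: 2 H
  1 × N: no H
  1 × O: no H
  Total hydrogens = 8.
Molecular formula: C5H8N2O

C5H8N2O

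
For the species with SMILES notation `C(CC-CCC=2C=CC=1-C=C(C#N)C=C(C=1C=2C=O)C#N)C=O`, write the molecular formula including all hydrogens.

C19H16N2O2

Heavy atoms from the SMILES: 19 C, 2 N, 2 O.
Implicit hydrogens by atom environment:
  6 × C (aromatic): no H
  5 × C: 2 H each → 10
  4 × C (aromatic): 1 H each → 4
  2 × C: 1 H each → 2
  2 × C: no H
  2 × N: no H
  2 × O: no H
  Total hydrogens = 16.
Molecular formula: C19H16N2O2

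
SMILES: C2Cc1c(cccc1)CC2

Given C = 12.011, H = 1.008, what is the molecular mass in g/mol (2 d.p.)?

Molecular formula: C10H12.
M = 10×12.011 + 12×1.008 = 132.21 g/mol.

132.21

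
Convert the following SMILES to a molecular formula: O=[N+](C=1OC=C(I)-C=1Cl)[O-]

Heavy atoms from the SMILES: 4 C, 1 Cl, 1 I, 1 N, 3 O.
Implicit hydrogens by atom environment:
  3 × C (aromatic): no H
  1 × C (aromatic): 1 H
  1 × Cl: no H
  1 × I: no H
  1 × N (charge +1): no H
  1 × O (aromatic): no H
  1 × O: no H
  1 × O (charge -1): no H
  Total hydrogens = 1.
Molecular formula: C4HClINO3

C4HClINO3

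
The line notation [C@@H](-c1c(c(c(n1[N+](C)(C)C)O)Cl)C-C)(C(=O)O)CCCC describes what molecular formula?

C15H26ClN2O3+

Heavy atoms from the SMILES: 15 C, 1 Cl, 2 N, 3 O.
Implicit hydrogens by atom environment:
  5 × C: 3 H each → 15
  4 × C: 2 H each → 8
  4 × C (aromatic): no H
  2 × O: 1 H each → 2
  1 × C: 1 H
  1 × C: no H
  1 × Cl: no H
  1 × N (aromatic): no H
  1 × N (charge +1): no H
  1 × O: no H
  Total hydrogens = 26.
Net charge +1.
Molecular formula: C15H26ClN2O3+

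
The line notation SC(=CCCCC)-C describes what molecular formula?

Heavy atoms from the SMILES: 7 C, 1 S.
Implicit hydrogens by atom environment:
  3 × C: 2 H each → 6
  2 × C: 3 H each → 6
  1 × C: 1 H
  1 × C: no H
  1 × S: 1 H
  Total hydrogens = 14.
Molecular formula: C7H14S

C7H14S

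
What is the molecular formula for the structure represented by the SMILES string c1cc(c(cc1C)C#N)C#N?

Heavy atoms from the SMILES: 9 C, 2 N.
Implicit hydrogens by atom environment:
  3 × C (aromatic): 1 H each → 3
  3 × C (aromatic): no H
  2 × C: no H
  2 × N: no H
  1 × C: 3 H
  Total hydrogens = 6.
Molecular formula: C9H6N2

C9H6N2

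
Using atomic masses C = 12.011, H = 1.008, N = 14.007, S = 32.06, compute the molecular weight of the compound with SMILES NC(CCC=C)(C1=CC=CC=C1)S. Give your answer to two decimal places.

Molecular formula: C11H15NS.
M = 11×12.011 + 15×1.008 + 1×14.007 + 1×32.06 = 193.31 g/mol.

193.31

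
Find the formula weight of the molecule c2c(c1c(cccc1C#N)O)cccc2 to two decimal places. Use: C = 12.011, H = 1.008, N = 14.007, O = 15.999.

195.22

Molecular formula: C13H9NO.
M = 13×12.011 + 9×1.008 + 1×14.007 + 1×15.999 = 195.22 g/mol.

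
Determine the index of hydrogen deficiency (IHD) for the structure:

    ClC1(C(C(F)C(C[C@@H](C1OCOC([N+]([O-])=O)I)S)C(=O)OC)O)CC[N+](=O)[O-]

Molecular formula from the SMILES: C13H19ClFIN2O9S.
DoU = (2C + 2 + N − H − X)/2 = (2·13 + 2 + 2 − 19 − 3)/2 = 8/2 = 4.
(Structurally: 1 ring(s) + 3 π bond(s) = 4.)

4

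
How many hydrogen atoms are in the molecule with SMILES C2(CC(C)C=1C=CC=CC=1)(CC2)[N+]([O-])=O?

Hydrogens are implicit in SMILES; fill each atom to its normal valence:
  5 × C (aromatic): 1 H each → 5
  3 × C: 2 H each → 6
  1 × C: 3 H
  1 × C: 1 H
  1 × C: no H
  1 × C (aromatic): no H
  1 × N (charge +1): no H
  1 × O: no H
  1 × O (charge -1): no H
  Total hydrogens = 15.

15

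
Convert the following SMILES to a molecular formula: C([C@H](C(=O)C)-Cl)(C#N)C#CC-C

C9H10ClNO

Heavy atoms from the SMILES: 9 C, 1 Cl, 1 N, 1 O.
Implicit hydrogens by atom environment:
  4 × C: no H
  2 × C: 3 H each → 6
  2 × C: 1 H each → 2
  1 × C: 2 H
  1 × Cl: no H
  1 × N: no H
  1 × O: no H
  Total hydrogens = 10.
Molecular formula: C9H10ClNO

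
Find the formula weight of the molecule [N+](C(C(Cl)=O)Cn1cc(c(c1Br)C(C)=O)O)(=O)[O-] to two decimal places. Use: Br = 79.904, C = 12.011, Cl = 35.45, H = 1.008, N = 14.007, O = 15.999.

339.53

Molecular formula: C9H8BrClN2O5.
M = 1×79.904 + 9×12.011 + 1×35.45 + 8×1.008 + 2×14.007 + 5×15.999 = 339.53 g/mol.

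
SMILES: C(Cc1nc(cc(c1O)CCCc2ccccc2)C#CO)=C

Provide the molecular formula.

Heavy atoms from the SMILES: 19 C, 1 N, 2 O.
Implicit hydrogens by atom environment:
  6 × C (aromatic): 1 H each → 6
  5 × C: 2 H each → 10
  5 × C (aromatic): no H
  2 × C: no H
  2 × O: 1 H each → 2
  1 × C: 1 H
  1 × N (aromatic): no H
  Total hydrogens = 19.
Molecular formula: C19H19NO2

C19H19NO2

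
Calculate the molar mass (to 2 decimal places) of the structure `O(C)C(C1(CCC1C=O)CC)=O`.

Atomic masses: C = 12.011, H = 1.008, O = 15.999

170.21

Molecular formula: C9H14O3.
M = 9×12.011 + 14×1.008 + 3×15.999 = 170.21 g/mol.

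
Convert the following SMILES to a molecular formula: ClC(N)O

CH4ClNO

Heavy atoms from the SMILES: 1 C, 1 Cl, 1 N, 1 O.
Implicit hydrogens by atom environment:
  1 × C: 1 H
  1 × Cl: no H
  1 × N: 2 H
  1 × O: 1 H
  Total hydrogens = 4.
Molecular formula: CH4ClNO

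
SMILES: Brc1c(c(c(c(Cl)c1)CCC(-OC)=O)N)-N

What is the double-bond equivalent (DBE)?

5

Molecular formula from the SMILES: C10H12BrClN2O2.
DoU = (2C + 2 + N − H − X)/2 = (2·10 + 2 + 2 − 12 − 2)/2 = 10/2 = 5.
(Structurally: 1 ring(s) + 4 π bond(s) = 5.)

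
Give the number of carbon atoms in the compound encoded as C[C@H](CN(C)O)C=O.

5

The symbol for carbon appears 5 times in the SMILES.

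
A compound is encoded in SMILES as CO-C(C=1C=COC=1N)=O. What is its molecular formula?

Heavy atoms from the SMILES: 6 C, 1 N, 3 O.
Implicit hydrogens by atom environment:
  2 × C (aromatic): 1 H each → 2
  2 × C (aromatic): no H
  2 × O: no H
  1 × C: 3 H
  1 × C: no H
  1 × N: 2 H
  1 × O (aromatic): no H
  Total hydrogens = 7.
Molecular formula: C6H7NO3

C6H7NO3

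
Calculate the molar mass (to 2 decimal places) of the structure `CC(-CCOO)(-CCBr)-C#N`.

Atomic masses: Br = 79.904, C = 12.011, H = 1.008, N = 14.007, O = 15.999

222.08

Molecular formula: C7H12BrNO2.
M = 1×79.904 + 7×12.011 + 12×1.008 + 1×14.007 + 2×15.999 = 222.08 g/mol.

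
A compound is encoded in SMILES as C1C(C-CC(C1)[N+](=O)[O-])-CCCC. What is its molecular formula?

Heavy atoms from the SMILES: 10 C, 1 N, 2 O.
Implicit hydrogens by atom environment:
  7 × C: 2 H each → 14
  2 × C: 1 H each → 2
  1 × C: 3 H
  1 × N (charge +1): no H
  1 × O: no H
  1 × O (charge -1): no H
  Total hydrogens = 19.
Molecular formula: C10H19NO2

C10H19NO2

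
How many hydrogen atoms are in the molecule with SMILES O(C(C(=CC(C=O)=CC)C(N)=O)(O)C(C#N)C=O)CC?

Hydrogens are implicit in SMILES; fill each atom to its normal valence:
  5 × C: 1 H each → 5
  5 × C: no H
  4 × O: no H
  2 × C: 3 H each → 6
  1 × C: 2 H
  1 × N: 2 H
  1 × N: no H
  1 × O: 1 H
  Total hydrogens = 16.

16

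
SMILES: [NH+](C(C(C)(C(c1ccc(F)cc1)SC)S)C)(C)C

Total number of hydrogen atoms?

23

Hydrogens are implicit in SMILES; fill each atom to its normal valence:
  5 × C: 3 H each → 15
  4 × C (aromatic): 1 H each → 4
  2 × C: 1 H each → 2
  2 × C (aromatic): no H
  1 × C: no H
  1 × F: no H
  1 × N (charge +1): 1 H
  1 × S: 1 H
  1 × S: no H
  Total hydrogens = 23.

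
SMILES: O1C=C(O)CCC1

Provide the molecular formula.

Heavy atoms from the SMILES: 5 C, 2 O.
Implicit hydrogens by atom environment:
  3 × C: 2 H each → 6
  1 × C: 1 H
  1 × C: no H
  1 × O: 1 H
  1 × O: no H
  Total hydrogens = 8.
Molecular formula: C5H8O2

C5H8O2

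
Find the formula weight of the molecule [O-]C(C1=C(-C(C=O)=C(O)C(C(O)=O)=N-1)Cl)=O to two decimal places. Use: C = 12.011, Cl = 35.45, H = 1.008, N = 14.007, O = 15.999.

244.56

Molecular formula: C8H3ClNO6-.
M = 8×12.011 + 1×35.45 + 3×1.008 + 1×14.007 + 6×15.999 = 244.56 g/mol.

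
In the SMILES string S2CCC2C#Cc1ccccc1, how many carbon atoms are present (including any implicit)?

The symbol for carbon appears 11 times in the SMILES. Lowercase c denotes aromatic carbon and counts toward C.

11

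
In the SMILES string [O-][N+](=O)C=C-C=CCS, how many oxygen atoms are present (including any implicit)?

2

The symbol for oxygen appears 2 times in the SMILES.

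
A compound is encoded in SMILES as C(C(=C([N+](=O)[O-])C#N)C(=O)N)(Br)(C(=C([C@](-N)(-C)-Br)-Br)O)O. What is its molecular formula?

C9H9Br3N4O5

Heavy atoms from the SMILES: 3 Br, 9 C, 4 N, 5 O.
Implicit hydrogens by atom environment:
  8 × C: no H
  3 × Br: no H
  2 × N: 2 H each → 4
  2 × O: 1 H each → 2
  2 × O: no H
  1 × C: 3 H
  1 × N (charge +1): no H
  1 × N: no H
  1 × O (charge -1): no H
  Total hydrogens = 9.
Molecular formula: C9H9Br3N4O5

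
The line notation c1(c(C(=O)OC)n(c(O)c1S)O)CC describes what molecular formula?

Heavy atoms from the SMILES: 8 C, 1 N, 4 O, 1 S.
Implicit hydrogens by atom environment:
  4 × C (aromatic): no H
  2 × C: 3 H each → 6
  2 × O: 1 H each → 2
  2 × O: no H
  1 × C: 2 H
  1 × C: no H
  1 × N (aromatic): no H
  1 × S: 1 H
  Total hydrogens = 11.
Molecular formula: C8H11NO4S

C8H11NO4S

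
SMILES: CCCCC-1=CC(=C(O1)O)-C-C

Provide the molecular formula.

C10H16O2

Heavy atoms from the SMILES: 10 C, 2 O.
Implicit hydrogens by atom environment:
  4 × C: 2 H each → 8
  3 × C (aromatic): no H
  2 × C: 3 H each → 6
  1 × C (aromatic): 1 H
  1 × O: 1 H
  1 × O (aromatic): no H
  Total hydrogens = 16.
Molecular formula: C10H16O2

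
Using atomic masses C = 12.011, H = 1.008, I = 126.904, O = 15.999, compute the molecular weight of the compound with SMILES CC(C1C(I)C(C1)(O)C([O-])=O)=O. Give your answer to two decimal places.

283.04

Molecular formula: C7H8IO4-.
M = 7×12.011 + 8×1.008 + 1×126.904 + 4×15.999 = 283.04 g/mol.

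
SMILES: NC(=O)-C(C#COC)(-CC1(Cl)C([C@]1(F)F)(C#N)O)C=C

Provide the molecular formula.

C12H11ClF2N2O3

Heavy atoms from the SMILES: 12 C, 1 Cl, 2 F, 2 N, 3 O.
Implicit hydrogens by atom environment:
  8 × C: no H
  2 × C: 2 H each → 4
  2 × F: no H
  2 × O: no H
  1 × C: 3 H
  1 × C: 1 H
  1 × Cl: no H
  1 × N: 2 H
  1 × N: no H
  1 × O: 1 H
  Total hydrogens = 11.
Molecular formula: C12H11ClF2N2O3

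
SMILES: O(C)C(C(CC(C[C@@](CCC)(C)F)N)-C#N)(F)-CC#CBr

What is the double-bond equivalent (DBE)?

4

Molecular formula from the SMILES: C15H23BrF2N2O.
DoU = (2C + 2 + N − H − X)/2 = (2·15 + 2 + 2 − 23 − 3)/2 = 8/2 = 4.
(Structurally: 0 ring(s) + 4 π bond(s) = 4.)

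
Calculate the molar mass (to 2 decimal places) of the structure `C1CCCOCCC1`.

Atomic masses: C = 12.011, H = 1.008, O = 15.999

Molecular formula: C7H14O.
M = 7×12.011 + 14×1.008 + 1×15.999 = 114.19 g/mol.

114.19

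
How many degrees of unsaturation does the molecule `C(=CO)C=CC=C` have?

3

Molecular formula from the SMILES: C6H8O.
DoU = (2C + 2 + N − H − X)/2 = (2·6 + 2 + 0 − 8 − 0)/2 = 6/2 = 3.
(Structurally: 0 ring(s) + 3 π bond(s) = 3.)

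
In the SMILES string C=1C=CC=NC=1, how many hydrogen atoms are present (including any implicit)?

Hydrogens are implicit in SMILES; fill each atom to its normal valence:
  5 × C (aromatic): 1 H each → 5
  1 × N (aromatic): no H
  Total hydrogens = 5.

5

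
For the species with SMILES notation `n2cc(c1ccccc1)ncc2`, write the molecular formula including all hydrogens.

C10H8N2

Heavy atoms from the SMILES: 10 C, 2 N.
Implicit hydrogens by atom environment:
  8 × C (aromatic): 1 H each → 8
  2 × C (aromatic): no H
  2 × N (aromatic): no H
  Total hydrogens = 8.
Molecular formula: C10H8N2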